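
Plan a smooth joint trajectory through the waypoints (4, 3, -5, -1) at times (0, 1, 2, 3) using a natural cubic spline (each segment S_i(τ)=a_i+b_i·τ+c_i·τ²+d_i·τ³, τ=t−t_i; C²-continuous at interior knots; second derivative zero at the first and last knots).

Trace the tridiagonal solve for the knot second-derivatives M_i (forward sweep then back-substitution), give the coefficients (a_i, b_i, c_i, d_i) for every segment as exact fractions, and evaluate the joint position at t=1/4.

  seg 0: a=4 b=5/3 c=0 d=-8/3
  seg 1: a=3 b=-19/3 c=-8 d=19/3
  seg 2: a=-5 b=-10/3 c=11 d=-11/3
S(1/4) = 35/8

Δ: Δ0=-1, Δ1=-8, Δ2=4
row 1: diag=4, rhs=-42; c'=1/4, d'=-21/2
row 2: denom=4−1·1/4=15/4; d'=(72−1·-21/2)/(15/4)=22
back: M2=22
back: M1=-21/2−1/4·22=-16
M: M0=0, M1=-16, M2=22, M3=0
seg 0: a=4, c=M0/2=0, d=(M1−M0)/(6·1)=-8/3, b=Δ0−h0·(2M0+M1)/6=5/3
seg 1: a=3, c=M1/2=-8, d=(M2−M1)/(6·1)=19/3, b=Δ1−h1·(2M1+M2)/6=-19/3
seg 2: a=-5, c=M2/2=11, d=(M3−M2)/(6·1)=-11/3, b=Δ2−h2·(2M2+M3)/6=-10/3
t_q=1/4 → seg 0, τ=1/4; S=4+5/3·τ+0·τ²+-8/3·τ³=35/8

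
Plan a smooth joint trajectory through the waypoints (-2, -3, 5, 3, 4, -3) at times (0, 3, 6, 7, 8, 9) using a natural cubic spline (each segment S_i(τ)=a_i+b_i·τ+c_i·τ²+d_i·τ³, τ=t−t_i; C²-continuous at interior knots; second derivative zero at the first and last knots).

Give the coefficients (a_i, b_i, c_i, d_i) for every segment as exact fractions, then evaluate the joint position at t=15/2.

  seg 0: a=-2 b=-2273/1257 c=0 d=206/1257
  seg 1: a=-3 b=3289/1257 c=618/419 d=-611/1257
  seg 2: a=5 b=-2084/1257 c=-1215/419 d=3215/1257
  seg 3: a=3 b=271/1257 c=2000/419 d=-5014/1257
  seg 4: a=4 b=-2771/1257 c=-3014/419 d=3014/1257
S(15/2) = 6373/1676

Δ: Δ0=-1/3, Δ1=8/3, Δ2=-2, Δ3=1, Δ4=-7
row 1: diag=12, rhs=18; c'=1/4, d'=3/2
row 2: denom=8−3·1/4=29/4; d'=(-28−3·3/2)/(29/4)=-130/29
row 3: denom=4−1·4/29=112/29; d'=(18−1·-130/29)/(112/29)=163/28
row 4: denom=4−1·29/112=419/112; d'=(-48−1·163/28)/(419/112)=-6028/419
back: M4=-6028/419
back: M3=163/28−29/112·-6028/419=4000/419
back: M2=-130/29−4/29·4000/419=-2430/419
back: M1=3/2−1/4·-2430/419=1236/419
M: M0=0, M1=1236/419, M2=-2430/419, M3=4000/419, M4=-6028/419, M5=0
seg 0: a=-2, c=M0/2=0, d=(M1−M0)/(6·3)=206/1257, b=Δ0−h0·(2M0+M1)/6=-2273/1257
seg 1: a=-3, c=M1/2=618/419, d=(M2−M1)/(6·3)=-611/1257, b=Δ1−h1·(2M1+M2)/6=3289/1257
seg 2: a=5, c=M2/2=-1215/419, d=(M3−M2)/(6·1)=3215/1257, b=Δ2−h2·(2M2+M3)/6=-2084/1257
seg 3: a=3, c=M3/2=2000/419, d=(M4−M3)/(6·1)=-5014/1257, b=Δ3−h3·(2M3+M4)/6=271/1257
seg 4: a=4, c=M4/2=-3014/419, d=(M5−M4)/(6·1)=3014/1257, b=Δ4−h4·(2M4+M5)/6=-2771/1257
t_q=15/2 → seg 3, τ=1/2; S=3+271/1257·τ+2000/419·τ²+-5014/1257·τ³=6373/1676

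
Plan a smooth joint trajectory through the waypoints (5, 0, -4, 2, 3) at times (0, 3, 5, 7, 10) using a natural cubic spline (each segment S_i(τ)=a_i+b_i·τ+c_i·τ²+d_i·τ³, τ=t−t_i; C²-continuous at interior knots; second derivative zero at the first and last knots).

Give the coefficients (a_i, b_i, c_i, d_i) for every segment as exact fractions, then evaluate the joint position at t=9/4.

Δ: Δ0=-5/3, Δ1=-2, Δ2=3, Δ3=1/3
row 1: diag=10, rhs=-2; c'=1/5, d'=-1/5
row 2: denom=8−2·1/5=38/5; d'=(30−2·-1/5)/(38/5)=4
row 3: denom=10−2·5/19=180/19; d'=(-16−2·4)/(180/19)=-38/15
back: M3=-38/15
back: M2=4−5/19·-38/15=14/3
back: M1=-1/5−1/5·14/3=-17/15
M: M0=0, M1=-17/15, M2=14/3, M3=-38/15, M4=0
seg 0: a=5, c=M0/2=0, d=(M1−M0)/(6·3)=-17/270, b=Δ0−h0·(2M0+M1)/6=-11/10
seg 1: a=0, c=M1/2=-17/30, d=(M2−M1)/(6·2)=29/60, b=Δ1−h1·(2M1+M2)/6=-14/5
seg 2: a=-4, c=M2/2=7/3, d=(M3−M2)/(6·2)=-3/5, b=Δ2−h2·(2M2+M3)/6=11/15
seg 3: a=2, c=M3/2=-19/15, d=(M4−M3)/(6·3)=19/135, b=Δ3−h3·(2M3+M4)/6=43/15
t_q=9/4 → seg 0, τ=9/4; S=5+-11/10·τ+0·τ²+-17/270·τ³=1157/640

  seg 0: a=5 b=-11/10 c=0 d=-17/270
  seg 1: a=0 b=-14/5 c=-17/30 d=29/60
  seg 2: a=-4 b=11/15 c=7/3 d=-3/5
  seg 3: a=2 b=43/15 c=-19/15 d=19/135
S(9/4) = 1157/640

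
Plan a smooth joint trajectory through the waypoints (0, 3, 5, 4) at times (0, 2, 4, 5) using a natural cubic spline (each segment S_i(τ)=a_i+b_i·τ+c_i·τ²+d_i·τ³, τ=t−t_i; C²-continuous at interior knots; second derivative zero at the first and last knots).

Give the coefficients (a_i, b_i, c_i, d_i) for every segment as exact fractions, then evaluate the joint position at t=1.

  seg 0: a=0 b=16/11 c=0 d=1/88
  seg 1: a=3 b=35/22 c=3/44 d=-2/11
  seg 2: a=5 b=-7/22 c=-45/44 d=15/44
S(1) = 129/88

Δ: Δ0=3/2, Δ1=1, Δ2=-1
row 1: diag=8, rhs=-3; c'=1/4, d'=-3/8
row 2: denom=6−2·1/4=11/2; d'=(-12−2·-3/8)/(11/2)=-45/22
back: M2=-45/22
back: M1=-3/8−1/4·-45/22=3/22
M: M0=0, M1=3/22, M2=-45/22, M3=0
seg 0: a=0, c=M0/2=0, d=(M1−M0)/(6·2)=1/88, b=Δ0−h0·(2M0+M1)/6=16/11
seg 1: a=3, c=M1/2=3/44, d=(M2−M1)/(6·2)=-2/11, b=Δ1−h1·(2M1+M2)/6=35/22
seg 2: a=5, c=M2/2=-45/44, d=(M3−M2)/(6·1)=15/44, b=Δ2−h2·(2M2+M3)/6=-7/22
t_q=1 → seg 0, τ=1; S=0+16/11·τ+0·τ²+1/88·τ³=129/88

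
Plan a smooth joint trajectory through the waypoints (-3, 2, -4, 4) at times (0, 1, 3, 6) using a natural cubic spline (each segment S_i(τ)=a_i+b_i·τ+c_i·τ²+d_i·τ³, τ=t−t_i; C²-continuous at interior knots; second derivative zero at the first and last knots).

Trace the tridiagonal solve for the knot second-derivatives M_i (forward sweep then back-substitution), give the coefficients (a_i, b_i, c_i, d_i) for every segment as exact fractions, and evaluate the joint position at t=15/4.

  seg 0: a=-3 b=557/84 c=0 d=-137/84
  seg 1: a=2 b=73/42 c=-137/28 d=53/42
  seg 2: a=-4 b=-113/42 c=75/28 d=-25/84
S(15/4) = -1187/256

Δ: Δ0=5, Δ1=-3, Δ2=8/3
row 1: diag=6, rhs=-48; c'=1/3, d'=-8
row 2: denom=10−2·1/3=28/3; d'=(34−2·-8)/(28/3)=75/14
back: M2=75/14
back: M1=-8−1/3·75/14=-137/14
M: M0=0, M1=-137/14, M2=75/14, M3=0
seg 0: a=-3, c=M0/2=0, d=(M1−M0)/(6·1)=-137/84, b=Δ0−h0·(2M0+M1)/6=557/84
seg 1: a=2, c=M1/2=-137/28, d=(M2−M1)/(6·2)=53/42, b=Δ1−h1·(2M1+M2)/6=73/42
seg 2: a=-4, c=M2/2=75/28, d=(M3−M2)/(6·3)=-25/84, b=Δ2−h2·(2M2+M3)/6=-113/42
t_q=15/4 → seg 2, τ=3/4; S=-4+-113/42·τ+75/28·τ²+-25/84·τ³=-1187/256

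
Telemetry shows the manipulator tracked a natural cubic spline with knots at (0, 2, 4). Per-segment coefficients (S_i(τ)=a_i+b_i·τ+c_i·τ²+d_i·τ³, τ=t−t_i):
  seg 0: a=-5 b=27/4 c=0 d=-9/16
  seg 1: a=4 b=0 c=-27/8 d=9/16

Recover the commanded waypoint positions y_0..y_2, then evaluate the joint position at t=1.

y_0=-5 y_1=4 y_2=-5
S(1) = 19/16

y_0 = S_0(0) = a_0 = -5
y_1 = S_1(0) = a_1 = 4
y_2 = S_1(2) = -5
t_q=1 is in segment 0 (τ=1); S_0(τ)=19/16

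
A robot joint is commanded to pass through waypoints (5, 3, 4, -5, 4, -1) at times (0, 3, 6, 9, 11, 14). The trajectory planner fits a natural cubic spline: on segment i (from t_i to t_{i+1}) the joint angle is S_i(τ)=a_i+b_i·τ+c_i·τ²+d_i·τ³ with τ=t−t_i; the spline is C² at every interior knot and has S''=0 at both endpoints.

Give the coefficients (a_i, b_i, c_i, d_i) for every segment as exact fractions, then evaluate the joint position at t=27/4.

Δ: Δ0=-2/3, Δ1=1/3, Δ2=-3, Δ3=9/2, Δ4=-5/3
row 1: diag=12, rhs=6; c'=1/4, d'=1/2
row 2: denom=12−3·1/4=45/4; d'=(-20−3·1/2)/(45/4)=-86/45
row 3: denom=10−3·4/15=46/5; d'=(45−3·-86/45)/(46/5)=761/138
row 4: denom=10−2·5/23=220/23; d'=(-37−2·761/138)/(220/23)=-1657/330
back: M4=-1657/330
back: M3=761/138−5/23·-1657/330=218/33
back: M2=-86/45−4/15·218/33=-202/55
back: M1=1/2−1/4·-202/55=78/55
M: M0=0, M1=78/55, M2=-202/55, M3=218/33, M4=-1657/330, M5=0
seg 0: a=5, c=M0/2=0, d=(M1−M0)/(6·3)=13/165, b=Δ0−h0·(2M0+M1)/6=-227/165
seg 1: a=3, c=M1/2=39/55, d=(M2−M1)/(6·3)=-28/99, b=Δ1−h1·(2M1+M2)/6=124/165
seg 2: a=4, c=M2/2=-101/55, d=(M3−M2)/(6·3)=848/1485, b=Δ2−h2·(2M2+M3)/6=-434/165
seg 3: a=-5, c=M3/2=109/33, d=(M4−M3)/(6·2)=-1279/1320, b=Δ3−h3·(2M3+M4)/6=292/165
seg 4: a=4, c=M4/2=-1657/660, d=(M5−M4)/(6·3)=1657/5940, b=Δ4−h4·(2M4+M5)/6=369/110
t_q=27/4 → seg 2, τ=3/4; S=4+-434/165·τ+-101/55·τ²+848/1485·τ³=1087/880

  seg 0: a=5 b=-227/165 c=0 d=13/165
  seg 1: a=3 b=124/165 c=39/55 d=-28/99
  seg 2: a=4 b=-434/165 c=-101/55 d=848/1485
  seg 3: a=-5 b=292/165 c=109/33 d=-1279/1320
  seg 4: a=4 b=369/110 c=-1657/660 d=1657/5940
S(27/4) = 1087/880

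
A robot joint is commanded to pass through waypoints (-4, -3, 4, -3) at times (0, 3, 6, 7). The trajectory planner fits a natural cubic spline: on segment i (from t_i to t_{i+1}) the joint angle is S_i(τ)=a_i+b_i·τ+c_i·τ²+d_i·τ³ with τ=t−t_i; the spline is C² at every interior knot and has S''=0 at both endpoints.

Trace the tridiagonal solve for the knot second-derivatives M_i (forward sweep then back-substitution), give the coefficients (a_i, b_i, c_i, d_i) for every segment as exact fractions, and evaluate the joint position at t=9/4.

Δ: Δ0=1/3, Δ1=7/3, Δ2=-7
row 1: diag=12, rhs=12; c'=1/4, d'=1
row 2: denom=8−3·1/4=29/4; d'=(-56−3·1)/(29/4)=-236/29
back: M2=-236/29
back: M1=1−1/4·-236/29=88/29
M: M0=0, M1=88/29, M2=-236/29, M3=0
seg 0: a=-4, c=M0/2=0, d=(M1−M0)/(6·3)=44/261, b=Δ0−h0·(2M0+M1)/6=-103/87
seg 1: a=-3, c=M1/2=44/29, d=(M2−M1)/(6·3)=-18/29, b=Δ1−h1·(2M1+M2)/6=293/87
seg 2: a=4, c=M2/2=-118/29, d=(M3−M2)/(6·1)=118/87, b=Δ2−h2·(2M2+M3)/6=-373/87
t_q=9/4 → seg 0, τ=9/4; S=-4+-103/87·τ+0·τ²+44/261·τ³=-2201/464

  seg 0: a=-4 b=-103/87 c=0 d=44/261
  seg 1: a=-3 b=293/87 c=44/29 d=-18/29
  seg 2: a=4 b=-373/87 c=-118/29 d=118/87
S(9/4) = -2201/464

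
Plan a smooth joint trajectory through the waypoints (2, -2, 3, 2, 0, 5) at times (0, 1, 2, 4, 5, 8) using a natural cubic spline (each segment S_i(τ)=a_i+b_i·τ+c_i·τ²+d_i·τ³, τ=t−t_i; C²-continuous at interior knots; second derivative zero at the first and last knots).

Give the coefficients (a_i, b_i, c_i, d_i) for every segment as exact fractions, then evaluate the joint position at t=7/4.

  seg 0: a=2 b=-37735/5718 c=0 d=14863/5718
  seg 1: a=-2 b=3427/2859 c=14863/1906 d=-22853/5718
  seg 2: a=3 b=27473/5718 c=-3995/953 d=2201/2859
  seg 3: a=2 b=-15583/5718 c=407/953 d=1705/5718
  seg 4: a=0 b=-2792/2859 c=2519/1906 d=-2519/17154
S(7/4) = 195087/121984

Δ: Δ0=-4, Δ1=5, Δ2=-1/2, Δ3=-2, Δ4=5/3
row 1: diag=4, rhs=54; c'=1/4, d'=27/2
row 2: denom=6−1·1/4=23/4; d'=(-33−1·27/2)/(23/4)=-186/23
row 3: denom=6−2·8/23=122/23; d'=(-9−2·-186/23)/(122/23)=165/122
row 4: denom=8−1·23/122=953/122; d'=(22−1·165/122)/(953/122)=2519/953
back: M4=2519/953
back: M3=165/122−23/122·2519/953=814/953
back: M2=-186/23−8/23·814/953=-7990/953
back: M1=27/2−1/4·-7990/953=14863/953
M: M0=0, M1=14863/953, M2=-7990/953, M3=814/953, M4=2519/953, M5=0
seg 0: a=2, c=M0/2=0, d=(M1−M0)/(6·1)=14863/5718, b=Δ0−h0·(2M0+M1)/6=-37735/5718
seg 1: a=-2, c=M1/2=14863/1906, d=(M2−M1)/(6·1)=-22853/5718, b=Δ1−h1·(2M1+M2)/6=3427/2859
seg 2: a=3, c=M2/2=-3995/953, d=(M3−M2)/(6·2)=2201/2859, b=Δ2−h2·(2M2+M3)/6=27473/5718
seg 3: a=2, c=M3/2=407/953, d=(M4−M3)/(6·1)=1705/5718, b=Δ3−h3·(2M3+M4)/6=-15583/5718
seg 4: a=0, c=M4/2=2519/1906, d=(M5−M4)/(6·3)=-2519/17154, b=Δ4−h4·(2M4+M5)/6=-2792/2859
t_q=7/4 → seg 1, τ=3/4; S=-2+3427/2859·τ+14863/1906·τ²+-22853/5718·τ³=195087/121984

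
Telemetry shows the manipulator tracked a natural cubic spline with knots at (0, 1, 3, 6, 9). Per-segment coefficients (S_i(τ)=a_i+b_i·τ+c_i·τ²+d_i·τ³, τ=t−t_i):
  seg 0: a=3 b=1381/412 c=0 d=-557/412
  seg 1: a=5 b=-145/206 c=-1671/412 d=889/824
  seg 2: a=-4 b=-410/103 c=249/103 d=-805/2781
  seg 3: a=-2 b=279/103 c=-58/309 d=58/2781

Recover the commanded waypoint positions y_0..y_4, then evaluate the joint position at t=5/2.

y_0 = S_0(0) = a_0 = 3
y_1 = S_1(0) = a_1 = 5
y_2 = S_2(0) = a_2 = -4
y_3 = S_3(0) = a_3 = -2
y_4 = S_3(3) = 5
t_q=5/2 is in segment 1 (τ=3/2); S_1(τ)=-10153/6592

y_0=3 y_1=5 y_2=-4 y_3=-2 y_4=5
S(5/2) = -10153/6592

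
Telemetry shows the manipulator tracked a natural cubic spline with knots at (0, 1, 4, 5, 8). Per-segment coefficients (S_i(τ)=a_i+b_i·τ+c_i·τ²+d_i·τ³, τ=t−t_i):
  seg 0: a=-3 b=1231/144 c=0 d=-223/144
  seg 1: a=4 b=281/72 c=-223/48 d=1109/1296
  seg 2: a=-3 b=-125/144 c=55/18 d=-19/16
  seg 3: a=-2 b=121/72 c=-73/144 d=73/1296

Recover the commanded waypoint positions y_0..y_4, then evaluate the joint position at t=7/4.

y_0=-3 y_1=4 y_2=-3 y_3=-2 y_4=0
S(7/4) = 4787/1024

y_0 = S_0(0) = a_0 = -3
y_1 = S_1(0) = a_1 = 4
y_2 = S_2(0) = a_2 = -3
y_3 = S_3(0) = a_3 = -2
y_4 = S_3(3) = 0
t_q=7/4 is in segment 1 (τ=3/4); S_1(τ)=4787/1024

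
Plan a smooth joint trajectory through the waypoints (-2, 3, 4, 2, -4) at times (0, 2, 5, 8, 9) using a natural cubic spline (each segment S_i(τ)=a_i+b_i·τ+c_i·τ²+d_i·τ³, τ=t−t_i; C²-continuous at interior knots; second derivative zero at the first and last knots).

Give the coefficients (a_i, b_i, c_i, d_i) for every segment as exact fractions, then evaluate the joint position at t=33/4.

Δ: Δ0=5/2, Δ1=1/3, Δ2=-2/3, Δ3=-6
row 1: diag=10, rhs=-13; c'=3/10, d'=-13/10
row 2: denom=12−3·3/10=111/10; d'=(-6−3·-13/10)/(111/10)=-7/37
row 3: denom=8−3·10/37=266/37; d'=(-32−3·-7/37)/(266/37)=-1163/266
back: M3=-1163/266
back: M2=-7/37−10/37·-1163/266=132/133
back: M1=-13/10−3/10·132/133=-425/266
M: M0=0, M1=-425/266, M2=132/133, M3=-1163/266, M4=0
seg 0: a=-2, c=M0/2=0, d=(M1−M0)/(6·2)=-425/3192, b=Δ0−h0·(2M0+M1)/6=1210/399
seg 1: a=3, c=M1/2=-425/532, d=(M2−M1)/(6·3)=689/4788, b=Δ1−h1·(2M1+M2)/6=1145/798
seg 2: a=4, c=M2/2=66/133, d=(M3−M2)/(6·3)=-1427/4788, b=Δ2−h2·(2M2+M3)/6=841/1596
seg 3: a=2, c=M3/2=-1163/532, d=(M4−M3)/(6·1)=1163/1596, b=Δ3−h3·(2M3+M4)/6=-3625/798
t_q=33/4 → seg 3, τ=1/4; S=2+-3625/798·τ+-1163/532·τ²+1163/1596·τ³=3595/4864

  seg 0: a=-2 b=1210/399 c=0 d=-425/3192
  seg 1: a=3 b=1145/798 c=-425/532 d=689/4788
  seg 2: a=4 b=841/1596 c=66/133 d=-1427/4788
  seg 3: a=2 b=-3625/798 c=-1163/532 d=1163/1596
S(33/4) = 3595/4864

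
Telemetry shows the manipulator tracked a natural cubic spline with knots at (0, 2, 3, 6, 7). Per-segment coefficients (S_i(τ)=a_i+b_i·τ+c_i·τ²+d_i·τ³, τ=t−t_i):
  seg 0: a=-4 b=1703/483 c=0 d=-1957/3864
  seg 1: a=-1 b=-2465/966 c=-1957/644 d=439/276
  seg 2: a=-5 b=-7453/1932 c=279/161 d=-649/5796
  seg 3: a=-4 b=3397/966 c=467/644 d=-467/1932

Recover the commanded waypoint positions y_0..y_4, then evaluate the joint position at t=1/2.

y_0 = S_0(0) = a_0 = -4
y_1 = S_1(0) = a_1 = -1
y_2 = S_2(0) = a_2 = -5
y_3 = S_3(0) = a_3 = -4
y_4 = S_3(1) = 0
t_q=1/2 is in segment 0 (τ=1/2); S_0(τ)=-23703/10304

y_0=-4 y_1=-1 y_2=-5 y_3=-4 y_4=0
S(1/2) = -23703/10304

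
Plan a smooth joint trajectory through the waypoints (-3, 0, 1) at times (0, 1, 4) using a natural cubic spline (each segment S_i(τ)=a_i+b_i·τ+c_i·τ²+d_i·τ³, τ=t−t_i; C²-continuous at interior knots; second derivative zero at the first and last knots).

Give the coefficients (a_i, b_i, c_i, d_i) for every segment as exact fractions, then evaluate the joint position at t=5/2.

  seg 0: a=-3 b=10/3 c=0 d=-1/3
  seg 1: a=0 b=7/3 c=-1 d=1/9
S(5/2) = 13/8

Δ: Δ0=3, Δ1=1/3
row 1: diag=8, rhs=-16; c'=3/8, d'=-2
back: M1=-2
M: M0=0, M1=-2, M2=0
seg 0: a=-3, c=M0/2=0, d=(M1−M0)/(6·1)=-1/3, b=Δ0−h0·(2M0+M1)/6=10/3
seg 1: a=0, c=M1/2=-1, d=(M2−M1)/(6·3)=1/9, b=Δ1−h1·(2M1+M2)/6=7/3
t_q=5/2 → seg 1, τ=3/2; S=0+7/3·τ+-1·τ²+1/9·τ³=13/8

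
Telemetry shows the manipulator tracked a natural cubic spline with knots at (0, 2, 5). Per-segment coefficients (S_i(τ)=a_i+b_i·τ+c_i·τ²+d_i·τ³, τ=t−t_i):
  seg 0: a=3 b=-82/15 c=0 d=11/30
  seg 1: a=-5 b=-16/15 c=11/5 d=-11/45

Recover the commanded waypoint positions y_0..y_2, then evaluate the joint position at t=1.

y_0=3 y_1=-5 y_2=5
S(1) = -21/10

y_0 = S_0(0) = a_0 = 3
y_1 = S_1(0) = a_1 = -5
y_2 = S_1(3) = 5
t_q=1 is in segment 0 (τ=1); S_0(τ)=-21/10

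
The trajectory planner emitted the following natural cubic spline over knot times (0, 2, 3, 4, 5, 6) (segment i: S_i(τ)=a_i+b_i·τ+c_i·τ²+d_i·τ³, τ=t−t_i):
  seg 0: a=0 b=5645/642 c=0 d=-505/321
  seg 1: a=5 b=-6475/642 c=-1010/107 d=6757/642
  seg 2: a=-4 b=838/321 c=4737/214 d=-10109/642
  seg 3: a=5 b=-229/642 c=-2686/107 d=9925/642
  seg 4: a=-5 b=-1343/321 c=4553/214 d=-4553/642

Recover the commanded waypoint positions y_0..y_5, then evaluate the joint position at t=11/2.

y_0 = S_0(0) = a_0 = 0
y_1 = S_1(0) = a_1 = 5
y_2 = S_2(0) = a_2 = -4
y_3 = S_3(0) = a_3 = 5
y_4 = S_4(0) = a_4 = -5
y_5 = S_4(1) = 5
t_q=11/2 is in segment 4 (τ=1/2); S_4(τ)=-4553/1712

y_0=0 y_1=5 y_2=-4 y_3=5 y_4=-5 y_5=5
S(11/2) = -4553/1712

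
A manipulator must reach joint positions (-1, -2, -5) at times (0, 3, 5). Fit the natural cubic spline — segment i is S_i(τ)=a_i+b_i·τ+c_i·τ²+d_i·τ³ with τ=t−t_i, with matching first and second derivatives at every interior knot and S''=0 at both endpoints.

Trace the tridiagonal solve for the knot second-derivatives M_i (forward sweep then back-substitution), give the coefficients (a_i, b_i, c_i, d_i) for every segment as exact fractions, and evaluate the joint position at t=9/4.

Δ: Δ0=-1/3, Δ1=-3/2
row 1: diag=10, rhs=-7; c'=1/5, d'=-7/10
back: M1=-7/10
M: M0=0, M1=-7/10, M2=0
seg 0: a=-1, c=M0/2=0, d=(M1−M0)/(6·3)=-7/180, b=Δ0−h0·(2M0+M1)/6=1/60
seg 1: a=-2, c=M1/2=-7/20, d=(M2−M1)/(6·2)=7/120, b=Δ1−h1·(2M1+M2)/6=-31/30
t_q=9/4 → seg 0, τ=9/4; S=-1+1/60·τ+0·τ²+-7/180·τ³=-1799/1280

  seg 0: a=-1 b=1/60 c=0 d=-7/180
  seg 1: a=-2 b=-31/30 c=-7/20 d=7/120
S(9/4) = -1799/1280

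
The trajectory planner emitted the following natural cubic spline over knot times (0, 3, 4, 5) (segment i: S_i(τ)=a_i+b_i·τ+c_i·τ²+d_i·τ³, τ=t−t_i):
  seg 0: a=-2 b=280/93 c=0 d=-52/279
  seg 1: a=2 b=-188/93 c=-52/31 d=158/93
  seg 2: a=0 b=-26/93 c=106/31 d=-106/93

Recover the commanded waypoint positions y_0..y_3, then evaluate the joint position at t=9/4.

y_0=-2 y_1=2 y_2=0 y_3=2
S(9/4) = 1315/496

y_0 = S_0(0) = a_0 = -2
y_1 = S_1(0) = a_1 = 2
y_2 = S_2(0) = a_2 = 0
y_3 = S_2(1) = 2
t_q=9/4 is in segment 0 (τ=9/4); S_0(τ)=1315/496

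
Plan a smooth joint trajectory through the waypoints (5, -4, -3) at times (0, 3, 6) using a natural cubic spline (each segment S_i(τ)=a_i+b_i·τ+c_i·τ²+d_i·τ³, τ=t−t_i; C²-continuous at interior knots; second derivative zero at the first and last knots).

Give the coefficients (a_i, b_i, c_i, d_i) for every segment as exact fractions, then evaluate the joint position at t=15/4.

  seg 0: a=5 b=-23/6 c=0 d=5/54
  seg 1: a=-4 b=-4/3 c=5/6 d=-5/54
S(15/4) = -585/128

Δ: Δ0=-3, Δ1=1/3
row 1: diag=12, rhs=20; c'=1/4, d'=5/3
back: M1=5/3
M: M0=0, M1=5/3, M2=0
seg 0: a=5, c=M0/2=0, d=(M1−M0)/(6·3)=5/54, b=Δ0−h0·(2M0+M1)/6=-23/6
seg 1: a=-4, c=M1/2=5/6, d=(M2−M1)/(6·3)=-5/54, b=Δ1−h1·(2M1+M2)/6=-4/3
t_q=15/4 → seg 1, τ=3/4; S=-4+-4/3·τ+5/6·τ²+-5/54·τ³=-585/128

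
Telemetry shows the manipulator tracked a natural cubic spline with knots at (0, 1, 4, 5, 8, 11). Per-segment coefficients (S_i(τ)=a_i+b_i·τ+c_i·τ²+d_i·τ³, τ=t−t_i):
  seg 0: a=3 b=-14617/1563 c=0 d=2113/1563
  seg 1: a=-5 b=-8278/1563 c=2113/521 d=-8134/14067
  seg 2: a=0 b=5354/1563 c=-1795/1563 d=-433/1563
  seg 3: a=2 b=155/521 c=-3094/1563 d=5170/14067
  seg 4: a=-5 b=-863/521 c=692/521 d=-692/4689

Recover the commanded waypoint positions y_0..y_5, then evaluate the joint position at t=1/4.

y_0=3 y_1=-5 y_2=0 y_3=2 y_4=-5 y_5=-2
S(1/4) = 22779/33344

y_0 = S_0(0) = a_0 = 3
y_1 = S_1(0) = a_1 = -5
y_2 = S_2(0) = a_2 = 0
y_3 = S_3(0) = a_3 = 2
y_4 = S_4(0) = a_4 = -5
y_5 = S_4(3) = -2
t_q=1/4 is in segment 0 (τ=1/4); S_0(τ)=22779/33344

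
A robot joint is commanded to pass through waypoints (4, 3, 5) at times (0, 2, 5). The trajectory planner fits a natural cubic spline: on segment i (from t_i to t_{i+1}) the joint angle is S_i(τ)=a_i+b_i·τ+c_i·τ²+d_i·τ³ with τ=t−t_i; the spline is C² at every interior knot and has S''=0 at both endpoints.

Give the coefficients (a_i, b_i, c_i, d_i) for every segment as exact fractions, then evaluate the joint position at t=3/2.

  seg 0: a=4 b=-11/15 c=0 d=7/120
  seg 1: a=3 b=-1/30 c=7/20 d=-7/180
S(3/2) = 991/320

Δ: Δ0=-1/2, Δ1=2/3
row 1: diag=10, rhs=7; c'=3/10, d'=7/10
back: M1=7/10
M: M0=0, M1=7/10, M2=0
seg 0: a=4, c=M0/2=0, d=(M1−M0)/(6·2)=7/120, b=Δ0−h0·(2M0+M1)/6=-11/15
seg 1: a=3, c=M1/2=7/20, d=(M2−M1)/(6·3)=-7/180, b=Δ1−h1·(2M1+M2)/6=-1/30
t_q=3/2 → seg 0, τ=3/2; S=4+-11/15·τ+0·τ²+7/120·τ³=991/320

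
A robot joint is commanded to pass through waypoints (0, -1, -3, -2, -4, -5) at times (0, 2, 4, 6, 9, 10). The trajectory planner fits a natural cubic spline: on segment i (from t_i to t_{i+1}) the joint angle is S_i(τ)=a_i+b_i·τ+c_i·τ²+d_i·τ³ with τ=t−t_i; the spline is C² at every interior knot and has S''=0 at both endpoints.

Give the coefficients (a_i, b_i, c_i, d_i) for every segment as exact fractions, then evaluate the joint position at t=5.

Δ: Δ0=-1/2, Δ1=-1, Δ2=1/2, Δ3=-2/3, Δ4=-1
row 1: diag=8, rhs=-3; c'=1/4, d'=-3/8
row 2: denom=8−2·1/4=15/2; d'=(9−2·-3/8)/(15/2)=13/10
row 3: denom=10−2·4/15=142/15; d'=(-7−2·13/10)/(142/15)=-72/71
row 4: denom=8−3·45/142=1001/142; d'=(-2−3·-72/71)/(1001/142)=148/1001
back: M4=148/1001
back: M3=-72/71−45/142·148/1001=-1062/1001
back: M2=13/10−4/15·-1062/1001=3169/2002
back: M1=-3/8−1/4·3169/2002=-1543/2002
M: M0=0, M1=-1543/2002, M2=3169/2002, M3=-1062/1001, M4=148/1001, M5=0
seg 0: a=0, c=M0/2=0, d=(M1−M0)/(6·2)=-1543/24024, b=Δ0−h0·(2M0+M1)/6=-730/3003
seg 1: a=-1, c=M1/2=-1543/4004, d=(M2−M1)/(6·2)=589/3003, b=Δ1−h1·(2M1+M2)/6=-6089/6006
seg 2: a=-3, c=M2/2=3169/4004, d=(M3−M2)/(6·2)=-5293/24024, b=Δ2−h2·(2M2+M3)/6=-173/858
seg 3: a=-2, c=M3/2=-531/1001, d=(M4−M3)/(6·3)=55/819, b=Δ3−h3·(2M3+M4)/6=74/231
seg 4: a=-4, c=M4/2=74/1001, d=(M5−M4)/(6·1)=-74/3003, b=Δ4−h4·(2M4+M5)/6=-3151/3003
t_q=5 → seg 2, τ=1; S=-3+-173/858·τ+3169/4004·τ²+-5293/24024·τ³=-1915/728

  seg 0: a=0 b=-730/3003 c=0 d=-1543/24024
  seg 1: a=-1 b=-6089/6006 c=-1543/4004 d=589/3003
  seg 2: a=-3 b=-173/858 c=3169/4004 d=-5293/24024
  seg 3: a=-2 b=74/231 c=-531/1001 d=55/819
  seg 4: a=-4 b=-3151/3003 c=74/1001 d=-74/3003
S(5) = -1915/728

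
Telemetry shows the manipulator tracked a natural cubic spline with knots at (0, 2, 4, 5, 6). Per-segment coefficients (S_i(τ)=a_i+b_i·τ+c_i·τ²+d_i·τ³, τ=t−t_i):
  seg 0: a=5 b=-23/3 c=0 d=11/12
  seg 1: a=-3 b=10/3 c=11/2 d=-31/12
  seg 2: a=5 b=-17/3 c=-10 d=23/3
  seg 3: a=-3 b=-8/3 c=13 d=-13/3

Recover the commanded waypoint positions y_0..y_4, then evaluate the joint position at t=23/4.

y_0 = S_0(0) = a_0 = 5
y_1 = S_1(0) = a_1 = -3
y_2 = S_2(0) = a_2 = 5
y_3 = S_3(0) = a_3 = -3
y_4 = S_3(1) = 3
t_q=23/4 is in segment 3 (τ=3/4); S_3(τ)=31/64

y_0=5 y_1=-3 y_2=5 y_3=-3 y_4=3
S(23/4) = 31/64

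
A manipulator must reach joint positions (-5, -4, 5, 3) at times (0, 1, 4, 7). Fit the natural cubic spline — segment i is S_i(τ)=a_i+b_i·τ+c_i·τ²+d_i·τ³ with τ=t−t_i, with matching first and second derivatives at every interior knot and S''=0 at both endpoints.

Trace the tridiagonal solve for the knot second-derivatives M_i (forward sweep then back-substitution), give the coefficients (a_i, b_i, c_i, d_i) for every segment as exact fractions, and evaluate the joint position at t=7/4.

  seg 0: a=-5 b=52/87 c=0 d=35/87
  seg 1: a=-4 b=157/87 c=35/29 d=-211/783
  seg 2: a=5 b=154/87 c=-106/87 d=106/783
S(7/4) = -3863/1856

Δ: Δ0=1, Δ1=3, Δ2=-2/3
row 1: diag=8, rhs=12; c'=3/8, d'=3/2
row 2: denom=12−3·3/8=87/8; d'=(-22−3·3/2)/(87/8)=-212/87
back: M2=-212/87
back: M1=3/2−3/8·-212/87=70/29
M: M0=0, M1=70/29, M2=-212/87, M3=0
seg 0: a=-5, c=M0/2=0, d=(M1−M0)/(6·1)=35/87, b=Δ0−h0·(2M0+M1)/6=52/87
seg 1: a=-4, c=M1/2=35/29, d=(M2−M1)/(6·3)=-211/783, b=Δ1−h1·(2M1+M2)/6=157/87
seg 2: a=5, c=M2/2=-106/87, d=(M3−M2)/(6·3)=106/783, b=Δ2−h2·(2M2+M3)/6=154/87
t_q=7/4 → seg 1, τ=3/4; S=-4+157/87·τ+35/29·τ²+-211/783·τ³=-3863/1856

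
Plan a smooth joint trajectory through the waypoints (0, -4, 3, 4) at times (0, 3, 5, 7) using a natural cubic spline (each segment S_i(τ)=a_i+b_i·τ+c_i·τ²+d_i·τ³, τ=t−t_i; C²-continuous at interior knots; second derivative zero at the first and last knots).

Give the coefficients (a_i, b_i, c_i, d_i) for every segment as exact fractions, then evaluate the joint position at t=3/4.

Δ: Δ0=-4/3, Δ1=7/2, Δ2=1/2
row 1: diag=10, rhs=29; c'=1/5, d'=29/10
row 2: denom=8−2·1/5=38/5; d'=(-18−2·29/10)/(38/5)=-119/38
back: M2=-119/38
back: M1=29/10−1/5·-119/38=67/19
M: M0=0, M1=67/19, M2=-119/38, M3=0
seg 0: a=0, c=M0/2=0, d=(M1−M0)/(6·3)=67/342, b=Δ0−h0·(2M0+M1)/6=-353/114
seg 1: a=-4, c=M1/2=67/38, d=(M2−M1)/(6·2)=-253/456, b=Δ1−h1·(2M1+M2)/6=125/57
seg 2: a=3, c=M2/2=-119/76, d=(M3−M2)/(6·2)=119/456, b=Δ2−h2·(2M2+M3)/6=295/114
t_q=3/4 → seg 0, τ=3/4; S=0+-353/114·τ+0·τ²+67/342·τ³=-5447/2432

  seg 0: a=0 b=-353/114 c=0 d=67/342
  seg 1: a=-4 b=125/57 c=67/38 d=-253/456
  seg 2: a=3 b=295/114 c=-119/76 d=119/456
S(3/4) = -5447/2432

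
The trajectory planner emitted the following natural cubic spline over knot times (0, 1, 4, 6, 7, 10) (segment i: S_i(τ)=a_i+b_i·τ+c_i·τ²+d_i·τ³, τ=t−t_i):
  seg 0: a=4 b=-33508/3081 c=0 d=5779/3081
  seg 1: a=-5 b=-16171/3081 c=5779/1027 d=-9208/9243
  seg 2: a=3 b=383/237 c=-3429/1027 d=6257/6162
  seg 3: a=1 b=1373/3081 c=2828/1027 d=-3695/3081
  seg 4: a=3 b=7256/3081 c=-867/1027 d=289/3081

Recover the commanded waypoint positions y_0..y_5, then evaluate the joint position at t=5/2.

y_0 = S_0(0) = a_0 = 4
y_1 = S_1(0) = a_1 = -5
y_2 = S_2(0) = a_2 = 3
y_3 = S_3(0) = a_3 = 1
y_4 = S_4(0) = a_4 = 3
y_5 = S_4(3) = 5
t_q=5/2 is in segment 1 (τ=3/2); S_1(τ)=-14683/4108

y_0=4 y_1=-5 y_2=3 y_3=1 y_4=3 y_5=5
S(5/2) = -14683/4108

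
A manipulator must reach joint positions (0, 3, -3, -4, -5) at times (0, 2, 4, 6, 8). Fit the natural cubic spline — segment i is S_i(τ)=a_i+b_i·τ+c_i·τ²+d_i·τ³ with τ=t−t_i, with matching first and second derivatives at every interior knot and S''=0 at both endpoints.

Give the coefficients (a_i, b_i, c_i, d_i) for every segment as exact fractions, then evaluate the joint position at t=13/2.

Δ: Δ0=3/2, Δ1=-3, Δ2=-1/2, Δ3=-1/2
row 1: diag=8, rhs=-27; c'=1/4, d'=-27/8
row 2: denom=8−2·1/4=15/2; d'=(15−2·-27/8)/(15/2)=29/10
row 3: denom=8−2·4/15=112/15; d'=(0−2·29/10)/(112/15)=-87/112
back: M3=-87/112
back: M2=29/10−4/15·-87/112=87/28
back: M1=-27/8−1/4·87/28=-465/112
M: M0=0, M1=-465/112, M2=87/28, M3=-87/112, M4=0
seg 0: a=0, c=M0/2=0, d=(M1−M0)/(6·2)=-155/448, b=Δ0−h0·(2M0+M1)/6=323/112
seg 1: a=3, c=M1/2=-465/224, d=(M2−M1)/(6·2)=271/448, b=Δ1−h1·(2M1+M2)/6=-71/56
seg 2: a=-3, c=M2/2=87/56, d=(M3−M2)/(6·2)=-145/448, b=Δ2−h2·(2M2+M3)/6=-37/16
seg 3: a=-4, c=M3/2=-87/224, d=(M4−M3)/(6·2)=29/448, b=Δ3−h3·(2M3+M4)/6=1/56
t_q=13/2 → seg 3, τ=1/2; S=-4+1/56·τ+-87/224·τ²+29/448·τ³=-2089/512

  seg 0: a=0 b=323/112 c=0 d=-155/448
  seg 1: a=3 b=-71/56 c=-465/224 d=271/448
  seg 2: a=-3 b=-37/16 c=87/56 d=-145/448
  seg 3: a=-4 b=1/56 c=-87/224 d=29/448
S(13/2) = -2089/512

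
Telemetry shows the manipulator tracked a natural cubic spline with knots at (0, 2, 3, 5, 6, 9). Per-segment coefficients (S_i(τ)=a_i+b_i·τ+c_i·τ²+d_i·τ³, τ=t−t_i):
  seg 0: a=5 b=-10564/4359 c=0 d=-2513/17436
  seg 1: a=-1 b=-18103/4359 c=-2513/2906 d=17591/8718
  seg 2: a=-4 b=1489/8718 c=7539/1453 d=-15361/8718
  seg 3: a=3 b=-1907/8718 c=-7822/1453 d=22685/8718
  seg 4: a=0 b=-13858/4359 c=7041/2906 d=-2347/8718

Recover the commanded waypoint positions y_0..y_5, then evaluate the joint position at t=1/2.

y_0 = S_0(0) = a_0 = 5
y_1 = S_1(0) = a_1 = -1
y_2 = S_2(0) = a_2 = -4
y_3 = S_3(0) = a_3 = 3
y_4 = S_4(0) = a_4 = 0
y_5 = S_4(3) = 5
t_q=1/2 is in segment 0 (τ=1/2); S_0(τ)=175301/46496

y_0=5 y_1=-1 y_2=-4 y_3=3 y_4=0 y_5=5
S(1/2) = 175301/46496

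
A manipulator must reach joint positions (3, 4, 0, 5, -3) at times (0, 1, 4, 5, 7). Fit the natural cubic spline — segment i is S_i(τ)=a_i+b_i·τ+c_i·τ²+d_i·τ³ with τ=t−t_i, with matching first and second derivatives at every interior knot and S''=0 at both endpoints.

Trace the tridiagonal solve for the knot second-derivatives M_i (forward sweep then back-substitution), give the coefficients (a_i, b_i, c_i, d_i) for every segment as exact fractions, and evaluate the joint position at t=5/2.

  seg 0: a=3 b=859/483 c=0 d=-376/483
  seg 1: a=4 b=-269/483 c=-376/161 d=1003/1449
  seg 2: a=0 b=1990/483 c=627/161 d=-208/69
  seg 3: a=5 b=1384/483 c=-829/161 d=829/966
S(5/2) = 317/1288

Δ: Δ0=1, Δ1=-4/3, Δ2=5, Δ3=-4
row 1: diag=8, rhs=-14; c'=3/8, d'=-7/4
row 2: denom=8−3·3/8=55/8; d'=(38−3·-7/4)/(55/8)=346/55
row 3: denom=6−1·8/55=322/55; d'=(-54−1·346/55)/(322/55)=-1658/161
back: M3=-1658/161
back: M2=346/55−8/55·-1658/161=1254/161
back: M1=-7/4−3/8·1254/161=-752/161
M: M0=0, M1=-752/161, M2=1254/161, M3=-1658/161, M4=0
seg 0: a=3, c=M0/2=0, d=(M1−M0)/(6·1)=-376/483, b=Δ0−h0·(2M0+M1)/6=859/483
seg 1: a=4, c=M1/2=-376/161, d=(M2−M1)/(6·3)=1003/1449, b=Δ1−h1·(2M1+M2)/6=-269/483
seg 2: a=0, c=M2/2=627/161, d=(M3−M2)/(6·1)=-208/69, b=Δ2−h2·(2M2+M3)/6=1990/483
seg 3: a=5, c=M3/2=-829/161, d=(M4−M3)/(6·2)=829/966, b=Δ3−h3·(2M3+M4)/6=1384/483
t_q=5/2 → seg 1, τ=3/2; S=4+-269/483·τ+-376/161·τ²+1003/1449·τ³=317/1288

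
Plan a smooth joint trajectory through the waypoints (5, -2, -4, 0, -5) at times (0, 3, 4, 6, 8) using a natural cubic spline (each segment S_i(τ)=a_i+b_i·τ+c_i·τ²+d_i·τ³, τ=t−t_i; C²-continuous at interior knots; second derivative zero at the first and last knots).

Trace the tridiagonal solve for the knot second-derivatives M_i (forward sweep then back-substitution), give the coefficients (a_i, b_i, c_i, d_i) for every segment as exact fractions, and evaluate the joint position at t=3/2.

  seg 0: a=5 b=-2171/1032 c=0 d=-79/3096
  seg 1: a=-2 b=-1441/516 c=-79/344 d=1055/1032
  seg 2: a=-4 b=-191/1032 c=122/43 d=-3601/4128
  seg 3: a=0 b=359/516 c=-1649/688 d=1649/4128
S(3/2) = 4839/2752

Δ: Δ0=-7/3, Δ1=-2, Δ2=2, Δ3=-5/2
row 1: diag=8, rhs=2; c'=1/8, d'=1/4
row 2: denom=6−1·1/8=47/8; d'=(24−1·1/4)/(47/8)=190/47
row 3: denom=8−2·16/47=344/47; d'=(-27−2·190/47)/(344/47)=-1649/344
back: M3=-1649/344
back: M2=190/47−16/47·-1649/344=244/43
back: M1=1/4−1/8·244/43=-79/172
M: M0=0, M1=-79/172, M2=244/43, M3=-1649/344, M4=0
seg 0: a=5, c=M0/2=0, d=(M1−M0)/(6·3)=-79/3096, b=Δ0−h0·(2M0+M1)/6=-2171/1032
seg 1: a=-2, c=M1/2=-79/344, d=(M2−M1)/(6·1)=1055/1032, b=Δ1−h1·(2M1+M2)/6=-1441/516
seg 2: a=-4, c=M2/2=122/43, d=(M3−M2)/(6·2)=-3601/4128, b=Δ2−h2·(2M2+M3)/6=-191/1032
seg 3: a=0, c=M3/2=-1649/688, d=(M4−M3)/(6·2)=1649/4128, b=Δ3−h3·(2M3+M4)/6=359/516
t_q=3/2 → seg 0, τ=3/2; S=5+-2171/1032·τ+0·τ²+-79/3096·τ³=4839/2752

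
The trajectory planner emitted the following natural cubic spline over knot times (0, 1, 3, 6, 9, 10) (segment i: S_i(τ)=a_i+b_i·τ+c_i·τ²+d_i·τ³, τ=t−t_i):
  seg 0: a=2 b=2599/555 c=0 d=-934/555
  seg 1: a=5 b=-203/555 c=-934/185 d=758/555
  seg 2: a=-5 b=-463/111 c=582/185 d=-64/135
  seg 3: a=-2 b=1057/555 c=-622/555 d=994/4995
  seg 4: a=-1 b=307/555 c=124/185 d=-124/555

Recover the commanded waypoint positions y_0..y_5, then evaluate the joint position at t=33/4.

y_0 = S_0(0) = a_0 = 2
y_1 = S_1(0) = a_1 = 5
y_2 = S_2(0) = a_2 = -5
y_3 = S_3(0) = a_3 = -2
y_4 = S_4(0) = a_4 = -1
y_5 = S_4(1) = 0
t_q=33/4 is in segment 3 (τ=9/4); S_3(τ)=-6641/5920

y_0=2 y_1=5 y_2=-5 y_3=-2 y_4=-1 y_5=0
S(33/4) = -6641/5920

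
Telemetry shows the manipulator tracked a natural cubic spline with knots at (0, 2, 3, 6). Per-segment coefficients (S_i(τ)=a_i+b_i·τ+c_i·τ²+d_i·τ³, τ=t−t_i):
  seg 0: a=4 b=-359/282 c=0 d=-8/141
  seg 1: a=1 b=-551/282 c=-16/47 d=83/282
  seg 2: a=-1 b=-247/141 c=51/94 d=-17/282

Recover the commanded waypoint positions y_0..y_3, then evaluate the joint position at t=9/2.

y_0=4 y_1=1 y_2=-1 y_3=-3
S(9/2) = -1963/752

y_0 = S_0(0) = a_0 = 4
y_1 = S_1(0) = a_1 = 1
y_2 = S_2(0) = a_2 = -1
y_3 = S_2(3) = -3
t_q=9/2 is in segment 2 (τ=3/2); S_2(τ)=-1963/752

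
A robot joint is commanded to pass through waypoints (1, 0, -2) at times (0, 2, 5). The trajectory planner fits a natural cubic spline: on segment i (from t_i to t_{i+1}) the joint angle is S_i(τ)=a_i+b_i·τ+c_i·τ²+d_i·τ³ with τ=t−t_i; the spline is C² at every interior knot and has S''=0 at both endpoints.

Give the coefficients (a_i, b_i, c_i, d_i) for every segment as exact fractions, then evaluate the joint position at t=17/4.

  seg 0: a=1 b=-7/15 c=0 d=-1/120
  seg 1: a=0 b=-17/30 c=-1/20 d=1/180
S(17/4) = -375/256

Δ: Δ0=-1/2, Δ1=-2/3
row 1: diag=10, rhs=-1; c'=3/10, d'=-1/10
back: M1=-1/10
M: M0=0, M1=-1/10, M2=0
seg 0: a=1, c=M0/2=0, d=(M1−M0)/(6·2)=-1/120, b=Δ0−h0·(2M0+M1)/6=-7/15
seg 1: a=0, c=M1/2=-1/20, d=(M2−M1)/(6·3)=1/180, b=Δ1−h1·(2M1+M2)/6=-17/30
t_q=17/4 → seg 1, τ=9/4; S=0+-17/30·τ+-1/20·τ²+1/180·τ³=-375/256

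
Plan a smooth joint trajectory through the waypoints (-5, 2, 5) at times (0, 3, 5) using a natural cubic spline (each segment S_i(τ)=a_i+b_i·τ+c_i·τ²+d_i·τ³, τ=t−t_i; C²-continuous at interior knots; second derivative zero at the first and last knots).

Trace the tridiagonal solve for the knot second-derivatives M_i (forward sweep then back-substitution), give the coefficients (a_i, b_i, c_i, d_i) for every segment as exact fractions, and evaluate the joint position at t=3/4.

  seg 0: a=-5 b=31/12 c=0 d=-1/36
  seg 1: a=2 b=11/6 c=-1/4 d=1/24
S(3/4) = -787/256

Δ: Δ0=7/3, Δ1=3/2
row 1: diag=10, rhs=-5; c'=1/5, d'=-1/2
back: M1=-1/2
M: M0=0, M1=-1/2, M2=0
seg 0: a=-5, c=M0/2=0, d=(M1−M0)/(6·3)=-1/36, b=Δ0−h0·(2M0+M1)/6=31/12
seg 1: a=2, c=M1/2=-1/4, d=(M2−M1)/(6·2)=1/24, b=Δ1−h1·(2M1+M2)/6=11/6
t_q=3/4 → seg 0, τ=3/4; S=-5+31/12·τ+0·τ²+-1/36·τ³=-787/256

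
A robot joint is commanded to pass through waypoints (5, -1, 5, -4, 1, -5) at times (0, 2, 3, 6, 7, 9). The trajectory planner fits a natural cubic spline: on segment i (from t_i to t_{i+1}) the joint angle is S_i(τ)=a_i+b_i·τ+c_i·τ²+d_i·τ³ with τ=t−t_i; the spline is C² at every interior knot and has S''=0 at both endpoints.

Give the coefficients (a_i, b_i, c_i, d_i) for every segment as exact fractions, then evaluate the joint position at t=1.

Δ: Δ0=-3, Δ1=6, Δ2=-3, Δ3=5, Δ4=-3
row 1: diag=6, rhs=54; c'=1/6, d'=9
row 2: denom=8−1·1/6=47/6; d'=(-54−1·9)/(47/6)=-378/47
row 3: denom=8−3·18/47=322/47; d'=(48−3·-378/47)/(322/47)=1695/161
row 4: denom=6−1·47/322=1885/322; d'=(-48−1·1695/161)/(1885/322)=-18846/1885
back: M4=-18846/1885
back: M3=1695/161−47/322·-18846/1885=22596/1885
back: M2=-378/47−18/47·22596/1885=-23814/1885
back: M1=9−1/6·-23814/1885=20934/1885
M: M0=0, M1=20934/1885, M2=-23814/1885, M3=22596/1885, M4=-18846/1885, M5=0
seg 0: a=5, c=M0/2=0, d=(M1−M0)/(6·2)=3489/3770, b=Δ0−h0·(2M0+M1)/6=-12633/1885
seg 1: a=-1, c=M1/2=10467/1885, d=(M2−M1)/(6·1)=-7458/1885, b=Δ1−h1·(2M1+M2)/6=8301/1885
seg 2: a=5, c=M2/2=-11907/1885, d=(M3−M2)/(6·3)=119/87, b=Δ2−h2·(2M2+M3)/6=6861/1885
seg 3: a=-4, c=M3/2=11298/1885, d=(M4−M3)/(6·1)=-6907/1885, b=Δ3−h3·(2M3+M4)/6=5034/1885
seg 4: a=1, c=M4/2=-9423/1885, d=(M5−M4)/(6·2)=3141/3770, b=Δ4−h4·(2M4+M5)/6=6909/1885
t_q=1 → seg 0, τ=1; S=5+-12633/1885·τ+0·τ²+3489/3770·τ³=-2927/3770

  seg 0: a=5 b=-12633/1885 c=0 d=3489/3770
  seg 1: a=-1 b=8301/1885 c=10467/1885 d=-7458/1885
  seg 2: a=5 b=6861/1885 c=-11907/1885 d=119/87
  seg 3: a=-4 b=5034/1885 c=11298/1885 d=-6907/1885
  seg 4: a=1 b=6909/1885 c=-9423/1885 d=3141/3770
S(1) = -2927/3770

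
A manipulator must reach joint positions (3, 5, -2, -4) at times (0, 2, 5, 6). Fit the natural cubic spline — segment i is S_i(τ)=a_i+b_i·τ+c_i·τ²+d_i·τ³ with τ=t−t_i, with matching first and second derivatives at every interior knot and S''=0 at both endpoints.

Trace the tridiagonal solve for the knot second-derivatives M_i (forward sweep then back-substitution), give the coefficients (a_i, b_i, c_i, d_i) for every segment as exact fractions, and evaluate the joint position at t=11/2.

  seg 0: a=3 b=379/213 c=0 d=-83/426
  seg 1: a=5 b=-119/213 c=-83/71 d=41/213
  seg 2: a=-2 b=-506/213 c=40/71 d=-40/213
S(11/2) = -218/71

Δ: Δ0=1, Δ1=-7/3, Δ2=-2
row 1: diag=10, rhs=-20; c'=3/10, d'=-2
row 2: denom=8−3·3/10=71/10; d'=(2−3·-2)/(71/10)=80/71
back: M2=80/71
back: M1=-2−3/10·80/71=-166/71
M: M0=0, M1=-166/71, M2=80/71, M3=0
seg 0: a=3, c=M0/2=0, d=(M1−M0)/(6·2)=-83/426, b=Δ0−h0·(2M0+M1)/6=379/213
seg 1: a=5, c=M1/2=-83/71, d=(M2−M1)/(6·3)=41/213, b=Δ1−h1·(2M1+M2)/6=-119/213
seg 2: a=-2, c=M2/2=40/71, d=(M3−M2)/(6·1)=-40/213, b=Δ2−h2·(2M2+M3)/6=-506/213
t_q=11/2 → seg 2, τ=1/2; S=-2+-506/213·τ+40/71·τ²+-40/213·τ³=-218/71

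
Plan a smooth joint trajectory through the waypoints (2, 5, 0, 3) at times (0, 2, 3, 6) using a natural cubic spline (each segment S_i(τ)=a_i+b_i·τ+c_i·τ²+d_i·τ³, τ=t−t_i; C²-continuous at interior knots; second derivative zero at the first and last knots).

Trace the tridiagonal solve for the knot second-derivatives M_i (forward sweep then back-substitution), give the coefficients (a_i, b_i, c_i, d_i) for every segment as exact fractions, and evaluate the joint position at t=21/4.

Δ: Δ0=3/2, Δ1=-5, Δ2=1
row 1: diag=6, rhs=-39; c'=1/6, d'=-13/2
row 2: denom=8−1·1/6=47/6; d'=(36−1·-13/2)/(47/6)=255/47
back: M2=255/47
back: M1=-13/2−1/6·255/47=-348/47
M: M0=0, M1=-348/47, M2=255/47, M3=0
seg 0: a=2, c=M0/2=0, d=(M1−M0)/(6·2)=-29/47, b=Δ0−h0·(2M0+M1)/6=373/94
seg 1: a=5, c=M1/2=-174/47, d=(M2−M1)/(6·1)=201/94, b=Δ1−h1·(2M1+M2)/6=-323/94
seg 2: a=0, c=M2/2=255/94, d=(M3−M2)/(6·3)=-85/282, b=Δ2−h2·(2M2+M3)/6=-208/47
t_q=21/4 → seg 2, τ=9/4; S=0+-208/47·τ+255/94·τ²+-85/282·τ³=2061/6016

  seg 0: a=2 b=373/94 c=0 d=-29/47
  seg 1: a=5 b=-323/94 c=-174/47 d=201/94
  seg 2: a=0 b=-208/47 c=255/94 d=-85/282
S(21/4) = 2061/6016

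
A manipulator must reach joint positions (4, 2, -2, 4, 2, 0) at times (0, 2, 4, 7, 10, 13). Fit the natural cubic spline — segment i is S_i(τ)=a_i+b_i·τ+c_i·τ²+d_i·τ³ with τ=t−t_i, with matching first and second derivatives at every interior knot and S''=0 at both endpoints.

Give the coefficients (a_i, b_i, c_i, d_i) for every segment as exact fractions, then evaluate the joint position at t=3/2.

  seg 0: a=4 b=-364/783 c=0 d=-419/3132
  seg 1: a=2 b=-1621/783 c=-419/522 d=328/783
  seg 2: a=-2 b=-199/783 c=893/522 d=-4507/14094
  seg 3: a=4 b=2155/1566 c=-914/783 d=2285/14094
  seg 4: a=2 b=-979/783 c=457/1566 d=-457/14094
S(3/2) = 23813/8352

Δ: Δ0=-1, Δ1=-2, Δ2=2, Δ3=-2/3, Δ4=-2/3
row 1: diag=8, rhs=-6; c'=1/4, d'=-3/4
row 2: denom=10−2·1/4=19/2; d'=(24−2·-3/4)/(19/2)=51/19
row 3: denom=12−3·6/19=210/19; d'=(-16−3·51/19)/(210/19)=-457/210
row 4: denom=12−3·19/70=783/70; d'=(0−3·-457/210)/(783/70)=457/783
back: M4=457/783
back: M3=-457/210−19/70·457/783=-1828/783
back: M2=51/19−6/19·-1828/783=893/261
back: M1=-3/4−1/4·893/261=-419/261
M: M0=0, M1=-419/261, M2=893/261, M3=-1828/783, M4=457/783, M5=0
seg 0: a=4, c=M0/2=0, d=(M1−M0)/(6·2)=-419/3132, b=Δ0−h0·(2M0+M1)/6=-364/783
seg 1: a=2, c=M1/2=-419/522, d=(M2−M1)/(6·2)=328/783, b=Δ1−h1·(2M1+M2)/6=-1621/783
seg 2: a=-2, c=M2/2=893/522, d=(M3−M2)/(6·3)=-4507/14094, b=Δ2−h2·(2M2+M3)/6=-199/783
seg 3: a=4, c=M3/2=-914/783, d=(M4−M3)/(6·3)=2285/14094, b=Δ3−h3·(2M3+M4)/6=2155/1566
seg 4: a=2, c=M4/2=457/1566, d=(M5−M4)/(6·3)=-457/14094, b=Δ4−h4·(2M4+M5)/6=-979/783
t_q=3/2 → seg 0, τ=3/2; S=4+-364/783·τ+0·τ²+-419/3132·τ³=23813/8352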